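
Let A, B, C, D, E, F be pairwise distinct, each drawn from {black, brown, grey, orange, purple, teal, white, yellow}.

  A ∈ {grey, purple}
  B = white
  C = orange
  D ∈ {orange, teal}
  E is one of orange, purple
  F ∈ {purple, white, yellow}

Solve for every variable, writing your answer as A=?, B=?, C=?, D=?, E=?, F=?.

B's domain is down to {white}, so B = white. Eliminate white elsewhere: F.
C must be orange (only option left). So D, E can't be orange.
D has just one choice, so D = teal.
That leaves E = purple. Strike purple from A, F.
That leaves F = yellow.
That leaves A = grey.

A=grey, B=white, C=orange, D=teal, E=purple, F=yellow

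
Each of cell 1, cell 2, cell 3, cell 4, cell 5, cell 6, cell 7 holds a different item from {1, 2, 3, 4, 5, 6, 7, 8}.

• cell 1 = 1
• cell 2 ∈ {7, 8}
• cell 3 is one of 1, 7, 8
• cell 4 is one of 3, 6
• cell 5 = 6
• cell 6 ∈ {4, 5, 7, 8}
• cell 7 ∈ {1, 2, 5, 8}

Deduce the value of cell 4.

3

cell 1 has just one choice, so cell 1 = 1. Remove 1 from cell 3, cell 7.
cell 5 has just one choice, so cell 5 = 6. Eliminate 6 elsewhere: cell 4.
So cell 4 = 3.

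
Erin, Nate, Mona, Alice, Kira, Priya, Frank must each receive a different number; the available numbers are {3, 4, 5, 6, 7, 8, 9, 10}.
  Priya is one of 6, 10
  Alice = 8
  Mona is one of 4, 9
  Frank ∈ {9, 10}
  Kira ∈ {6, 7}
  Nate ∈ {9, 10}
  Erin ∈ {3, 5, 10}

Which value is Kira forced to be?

7

Alice's domain is down to {8}, so Alice = 8.
Nate and Frank between them cover only {9, 10} — a naked pair. Remove those values from Erin, Mona, Priya.
Mona has just one choice, so Mona = 4.
Priya's domain is down to {6}, so Priya = 6. So Kira can't be 6.
So Kira = 7.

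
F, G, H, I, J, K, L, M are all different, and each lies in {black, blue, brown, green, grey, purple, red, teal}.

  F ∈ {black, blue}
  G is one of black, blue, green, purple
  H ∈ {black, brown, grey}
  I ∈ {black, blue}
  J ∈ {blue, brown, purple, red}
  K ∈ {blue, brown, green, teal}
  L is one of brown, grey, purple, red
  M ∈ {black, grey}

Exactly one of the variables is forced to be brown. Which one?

H

Among the 8 variables, teal fits only K (and all 8 values in {black, blue, brown, green, grey, purple, red, teal} must be used), so K = teal.
The 7 still-open variables together cover exactly {black, blue, brown, green, grey, purple, red} — 7 values for 7 variables — and green appears only in G's list, so G = green.
F and I share exactly the 2 values {black, blue}; by pigeonhole those values go to them, so strike black, blue from H, J, M.
M must be grey (only option left). Strike grey from H, L.
So brown goes to H.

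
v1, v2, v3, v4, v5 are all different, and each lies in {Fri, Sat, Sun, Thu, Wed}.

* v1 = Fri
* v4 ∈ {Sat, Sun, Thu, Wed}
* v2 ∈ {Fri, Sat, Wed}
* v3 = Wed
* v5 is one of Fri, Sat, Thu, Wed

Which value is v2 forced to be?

v1 has just one choice, so v1 = Fri. So v2, v5 can't be Fri.
That leaves v3 = Wed. Remove Wed from v2, v4, v5.
So v2 = Sat.

Sat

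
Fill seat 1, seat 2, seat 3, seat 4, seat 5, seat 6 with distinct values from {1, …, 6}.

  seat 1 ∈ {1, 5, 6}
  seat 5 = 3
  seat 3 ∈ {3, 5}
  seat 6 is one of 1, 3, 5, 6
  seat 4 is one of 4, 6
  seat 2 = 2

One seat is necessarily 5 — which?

seat 2's domain is down to {2}, so seat 2 = 2.
seat 5 must be 3 (only option left). Remove 3 from seat 3, seat 6.
So 5 goes to seat 3.

seat 3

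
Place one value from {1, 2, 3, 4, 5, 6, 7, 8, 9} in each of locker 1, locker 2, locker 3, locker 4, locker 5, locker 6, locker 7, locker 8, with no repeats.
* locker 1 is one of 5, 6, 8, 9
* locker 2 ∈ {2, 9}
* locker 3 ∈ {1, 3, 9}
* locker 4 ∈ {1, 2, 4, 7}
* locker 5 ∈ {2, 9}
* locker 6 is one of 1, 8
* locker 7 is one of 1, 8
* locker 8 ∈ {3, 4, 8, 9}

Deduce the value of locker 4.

7

locker 2 and locker 5 between them cover only {2, 9} — a naked pair. Remove those values from locker 1, locker 3, locker 4, locker 8.
locker 6 and locker 7 between them cover only {1, 8} — a naked pair. Remove those values from locker 1, locker 3, locker 4, locker 8.
locker 3 must be 3 (only option left). So locker 8 can't be 3.
That leaves locker 8 = 4. Remove 4 from locker 4.
So locker 4 = 7.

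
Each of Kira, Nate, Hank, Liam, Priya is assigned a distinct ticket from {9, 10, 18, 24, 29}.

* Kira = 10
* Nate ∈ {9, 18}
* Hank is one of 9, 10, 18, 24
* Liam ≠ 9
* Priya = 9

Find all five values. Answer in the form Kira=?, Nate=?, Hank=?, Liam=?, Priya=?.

Kira's domain is down to {10}, so Kira = 10. Strike 10 from Hank, Liam.
Priya's domain is down to {9}, so Priya = 9. So Nate, Hank can't be 9.
Nate has just one choice, so Nate = 18. Eliminate 18 elsewhere: Hank, Liam.
Hank must be 24 (only option left). So Liam can't be 24.
Liam must be 29 (only option left).

Kira=10, Nate=18, Hank=24, Liam=29, Priya=9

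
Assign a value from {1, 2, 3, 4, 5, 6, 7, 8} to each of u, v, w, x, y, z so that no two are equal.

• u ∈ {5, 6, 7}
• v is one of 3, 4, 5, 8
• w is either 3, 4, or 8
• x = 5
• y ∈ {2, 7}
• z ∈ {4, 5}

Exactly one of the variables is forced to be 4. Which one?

x's domain is down to {5}, so x = 5. Strike 5 from u, v, z.
So 4 goes to z.

z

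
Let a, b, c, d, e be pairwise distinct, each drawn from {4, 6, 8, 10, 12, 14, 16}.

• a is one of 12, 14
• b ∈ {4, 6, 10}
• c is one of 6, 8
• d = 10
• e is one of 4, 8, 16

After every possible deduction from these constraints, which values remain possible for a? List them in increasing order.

d must be 10 (only option left). Eliminate 10 elsewhere: b.
No further eliminations apply; a can still be any of 12, 14.

12, 14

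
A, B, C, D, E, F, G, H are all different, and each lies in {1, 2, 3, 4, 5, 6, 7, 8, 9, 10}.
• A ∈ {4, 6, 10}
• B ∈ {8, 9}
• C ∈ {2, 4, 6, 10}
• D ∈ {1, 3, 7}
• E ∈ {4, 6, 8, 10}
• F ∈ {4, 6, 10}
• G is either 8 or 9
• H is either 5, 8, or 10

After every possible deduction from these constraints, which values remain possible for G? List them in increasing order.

B and G share exactly the 2 values {8, 9}; by pigeonhole those values go to them, so strike 8, 9 from E, H.
The 3 variables A, E, F are confined to {4, 6, 10}, which locks those values in; drop them from C, H.
That leaves C = 2.
H has just one choice, so H = 5.
No further eliminations apply; G can still be any of 8, 9.

8, 9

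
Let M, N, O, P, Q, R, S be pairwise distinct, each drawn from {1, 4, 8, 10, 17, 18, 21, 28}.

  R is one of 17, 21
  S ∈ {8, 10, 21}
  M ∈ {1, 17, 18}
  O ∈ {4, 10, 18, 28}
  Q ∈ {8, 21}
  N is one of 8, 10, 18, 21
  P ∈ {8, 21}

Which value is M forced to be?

1

P and Q share exactly the 2 values {8, 21}; by pigeonhole those values go to them, so strike 8, 21 from N, R, S.
R's domain is down to {17}, so R = 17. Strike 17 from M.
That leaves S = 10. Strike 10 from N, O.
N has just one choice, so N = 18. Remove 18 from M, O.
So M = 1.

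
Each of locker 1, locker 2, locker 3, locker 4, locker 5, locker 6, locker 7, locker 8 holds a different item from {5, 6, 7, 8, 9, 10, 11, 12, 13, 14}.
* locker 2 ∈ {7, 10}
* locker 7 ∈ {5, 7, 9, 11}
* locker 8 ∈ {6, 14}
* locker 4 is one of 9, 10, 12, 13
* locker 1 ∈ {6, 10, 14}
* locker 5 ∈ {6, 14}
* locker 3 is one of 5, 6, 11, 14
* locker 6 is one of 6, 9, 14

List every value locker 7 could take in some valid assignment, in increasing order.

5, 11

locker 5 and locker 8 share exactly the 2 values {6, 14}; by pigeonhole those values go to them, so strike 6, 14 from locker 1, locker 3, locker 6.
That leaves locker 1 = 10. So locker 2, locker 4 can't be 10.
locker 2 must be 7 (only option left). Remove 7 from locker 7.
That leaves locker 6 = 9. Remove 9 from locker 4, locker 7.
No further eliminations apply; locker 7 can still be any of 5, 11.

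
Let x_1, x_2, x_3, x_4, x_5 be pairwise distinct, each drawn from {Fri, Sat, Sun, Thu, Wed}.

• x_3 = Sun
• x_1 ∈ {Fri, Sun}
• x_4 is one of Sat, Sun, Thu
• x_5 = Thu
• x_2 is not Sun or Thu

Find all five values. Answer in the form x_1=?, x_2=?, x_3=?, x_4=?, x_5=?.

x_1=Fri, x_2=Wed, x_3=Sun, x_4=Sat, x_5=Thu

x_3's domain is down to {Sun}, so x_3 = Sun. Remove Sun from x_1, x_4.
x_5's domain is down to {Thu}, so x_5 = Thu. Strike Thu from x_4.
x_1 has just one choice, so x_1 = Fri. Remove Fri from x_2.
That leaves x_4 = Sat. Eliminate Sat elsewhere: x_2.
That leaves x_2 = Wed.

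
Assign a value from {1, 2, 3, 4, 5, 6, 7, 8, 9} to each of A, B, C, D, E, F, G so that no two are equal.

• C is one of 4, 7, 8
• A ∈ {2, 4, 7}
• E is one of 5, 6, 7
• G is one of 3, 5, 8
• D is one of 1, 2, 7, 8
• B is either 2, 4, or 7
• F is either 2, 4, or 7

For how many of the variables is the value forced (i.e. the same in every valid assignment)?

A, B, F between them cover only {2, 4, 7} — a naked triple. Remove those values from C, D, E.
C must be 8 (only option left). So D, G can't be 8.
D's domain is down to {1}, so D = 1.
Determined: C=8, D=1. The other variables each still have more than one consistent value. That makes 2.

2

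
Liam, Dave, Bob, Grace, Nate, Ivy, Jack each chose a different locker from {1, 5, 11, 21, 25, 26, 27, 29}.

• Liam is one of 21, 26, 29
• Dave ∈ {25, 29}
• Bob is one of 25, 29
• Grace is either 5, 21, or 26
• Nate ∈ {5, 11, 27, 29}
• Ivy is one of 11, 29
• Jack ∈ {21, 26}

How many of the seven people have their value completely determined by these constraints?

The 7 variables together cover exactly {5, 11, 21, 25, 26, 27, 29} — 7 values for 7 variables — and 27 appears only in Nate's list, so Nate = 27.
The 6 still-open variables together cover exactly {5, 11, 21, 25, 26, 29} — 6 values for 6 variables — and 5 appears only in Grace's list, so Grace = 5.
The 5 still-open variables draw from only 5 values {11, 21, 25, 26, 29}, so each is used; only Ivy can be 11, hence Ivy = 11.
Dave and Bob share exactly the 2 values {25, 29}; by pigeonhole those values go to them, so strike 25, 29 from Liam.
Determined: Grace=5, Nate=27, Ivy=11. The other people each still have more than one consistent value. That makes 3.

3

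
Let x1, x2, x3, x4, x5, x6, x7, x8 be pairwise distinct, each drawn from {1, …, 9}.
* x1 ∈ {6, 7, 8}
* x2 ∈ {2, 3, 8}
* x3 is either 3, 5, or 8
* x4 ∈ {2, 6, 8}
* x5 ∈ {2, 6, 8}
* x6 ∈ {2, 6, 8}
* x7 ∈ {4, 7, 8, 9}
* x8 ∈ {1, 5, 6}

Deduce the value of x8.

The 3 variables x4, x5, x6 are confined to {2, 6, 8}, which locks those values in; drop them from x1, x2, x3, x7, x8.
x1 must be 7 (only option left). Eliminate 7 elsewhere: x7.
That leaves x2 = 3. Strike 3 from x3.
x3 has just one choice, so x3 = 5. So x8 can't be 5.
So x8 = 1.

1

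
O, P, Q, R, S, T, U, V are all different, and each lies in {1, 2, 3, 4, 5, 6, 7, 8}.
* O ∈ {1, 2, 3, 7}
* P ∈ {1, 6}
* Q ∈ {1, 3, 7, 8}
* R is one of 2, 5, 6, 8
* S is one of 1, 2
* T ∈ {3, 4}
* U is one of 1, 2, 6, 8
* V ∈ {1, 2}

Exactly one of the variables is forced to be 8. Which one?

U

The 8 variables draw from only 8 values {1, 2, 3, 4, 5, 6, 7, 8}, so each is used; only T can be 4, hence T = 4.
The 7 still-open variables draw from only 7 values {1, 2, 3, 5, 6, 7, 8}, so each is used; only R can be 5, hence R = 5.
S and V between them cover only {1, 2} — a naked pair. Remove those values from O, P, Q, U.
P has just one choice, so P = 6. Remove 6 from U.
So 8 goes to U.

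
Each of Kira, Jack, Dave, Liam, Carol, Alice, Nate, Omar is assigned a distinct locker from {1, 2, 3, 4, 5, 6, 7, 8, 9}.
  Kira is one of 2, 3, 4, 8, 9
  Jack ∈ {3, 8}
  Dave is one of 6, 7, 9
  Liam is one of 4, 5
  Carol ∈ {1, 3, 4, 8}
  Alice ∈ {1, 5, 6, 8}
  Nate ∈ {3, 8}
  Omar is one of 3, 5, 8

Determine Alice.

6

Jack and Nate share exactly the 2 values {3, 8}; by pigeonhole those values go to them, so strike 3, 8 from Kira, Carol, Alice, Omar.
Omar's domain is down to {5}, so Omar = 5. So Liam, Alice can't be 5.
Liam must be 4 (only option left). Remove 4 from Kira, Carol.
That leaves Carol = 1. Eliminate 1 elsewhere: Alice.
So Alice = 6.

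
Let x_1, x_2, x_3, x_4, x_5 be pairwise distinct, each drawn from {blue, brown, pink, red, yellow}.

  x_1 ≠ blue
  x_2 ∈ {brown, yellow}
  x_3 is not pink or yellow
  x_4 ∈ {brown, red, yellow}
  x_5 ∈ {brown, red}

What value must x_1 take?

The 5 variables together cover exactly {blue, brown, pink, red, yellow} — 5 values for 5 variables — and blue appears only in x_3's list, so x_3 = blue.
The 4 still-open variables draw from only 4 values {brown, pink, red, yellow}, so each is used; only x_1 can be pink, hence x_1 = pink.

pink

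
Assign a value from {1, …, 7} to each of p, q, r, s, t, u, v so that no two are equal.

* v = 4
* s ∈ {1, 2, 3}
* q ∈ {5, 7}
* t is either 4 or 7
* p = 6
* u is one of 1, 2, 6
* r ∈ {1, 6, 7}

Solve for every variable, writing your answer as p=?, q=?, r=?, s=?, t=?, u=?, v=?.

p=6, q=5, r=1, s=3, t=7, u=2, v=4

p's domain is down to {6}, so p = 6. So r, u can't be 6.
v must be 4 (only option left). Remove 4 from t.
t must be 7 (only option left). Strike 7 from q, r.
q has just one choice, so q = 5.
That leaves r = 1. Remove 1 from s, u.
u has just one choice, so u = 2. So s can't be 2.
s has just one choice, so s = 3.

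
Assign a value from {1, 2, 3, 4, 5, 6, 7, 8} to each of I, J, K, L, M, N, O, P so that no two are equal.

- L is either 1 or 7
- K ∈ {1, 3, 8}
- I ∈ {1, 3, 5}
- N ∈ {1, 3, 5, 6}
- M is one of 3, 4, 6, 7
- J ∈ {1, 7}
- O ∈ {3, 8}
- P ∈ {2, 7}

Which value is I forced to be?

5

Among the 8 variables, 2 fits only P (and all 8 values in {1, 2, 3, 4, 5, 6, 7, 8} must be used), so P = 2.
The 7 still-open variables draw from only 7 values {1, 3, 4, 5, 6, 7, 8}, so each is used; only M can be 4, hence M = 4.
The 6 still-open variables draw from only 6 values {1, 3, 5, 6, 7, 8}, so each is used; only N can be 6, hence N = 6.
Among the 5 still-open variables, 5 fits only I (and all 5 values in {1, 3, 5, 7, 8} must be used), so I = 5.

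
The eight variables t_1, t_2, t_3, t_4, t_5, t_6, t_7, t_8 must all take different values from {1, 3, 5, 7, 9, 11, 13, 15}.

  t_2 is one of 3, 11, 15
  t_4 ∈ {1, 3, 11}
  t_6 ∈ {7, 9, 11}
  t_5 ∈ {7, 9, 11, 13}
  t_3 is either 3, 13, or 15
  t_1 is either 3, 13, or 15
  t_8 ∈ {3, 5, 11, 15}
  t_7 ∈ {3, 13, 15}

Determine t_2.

The 8 variables draw from only 8 values {1, 3, 5, 7, 9, 11, 13, 15}, so each is used; only t_4 can be 1, hence t_4 = 1.
The 7 still-open variables draw from only 7 values {3, 5, 7, 9, 11, 13, 15}, so each is used; only t_8 can be 5, hence t_8 = 5.
t_1, t_3, t_7 share exactly the 3 values {3, 13, 15}; by pigeonhole those values go to them, so strike 3, 13, 15 from t_2, t_5.
So t_2 = 11.

11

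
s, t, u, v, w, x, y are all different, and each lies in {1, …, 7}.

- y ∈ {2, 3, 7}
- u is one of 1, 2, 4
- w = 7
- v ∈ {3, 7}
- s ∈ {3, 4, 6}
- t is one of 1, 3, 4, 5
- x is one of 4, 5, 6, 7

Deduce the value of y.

2

w's domain is down to {7}, so w = 7. Remove 7 from v, x, y.
v's domain is down to {3}, so v = 3. Strike 3 from s, t, y.
So y = 2.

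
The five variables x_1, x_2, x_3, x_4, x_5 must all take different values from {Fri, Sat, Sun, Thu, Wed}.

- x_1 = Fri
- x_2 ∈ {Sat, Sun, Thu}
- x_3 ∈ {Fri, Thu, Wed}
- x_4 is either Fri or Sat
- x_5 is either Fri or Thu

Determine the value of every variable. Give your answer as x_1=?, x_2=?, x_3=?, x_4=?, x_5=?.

x_1=Fri, x_2=Sun, x_3=Wed, x_4=Sat, x_5=Thu

x_1 must be Fri (only option left). Eliminate Fri elsewhere: x_3, x_4, x_5.
x_4 has just one choice, so x_4 = Sat. Strike Sat from x_2.
x_5 has just one choice, so x_5 = Thu. Remove Thu from x_2, x_3.
That leaves x_2 = Sun.
x_3 must be Wed (only option left).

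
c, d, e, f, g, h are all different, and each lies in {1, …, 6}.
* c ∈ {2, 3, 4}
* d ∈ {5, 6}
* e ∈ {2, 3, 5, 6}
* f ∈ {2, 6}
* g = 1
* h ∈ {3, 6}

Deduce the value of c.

g must be 1 (only option left).
The 5 still-open variables together cover exactly {2, 3, 4, 5, 6} — 5 values for 5 variables — and 4 appears only in c's list, so c = 4.

4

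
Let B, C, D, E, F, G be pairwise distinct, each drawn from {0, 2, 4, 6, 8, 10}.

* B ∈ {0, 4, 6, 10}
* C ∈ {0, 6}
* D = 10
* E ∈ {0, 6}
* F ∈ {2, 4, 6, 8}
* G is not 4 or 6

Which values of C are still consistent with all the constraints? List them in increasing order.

0, 6

D has just one choice, so D = 10. Strike 10 from B, G.
C and E share exactly the 2 values {0, 6}; by pigeonhole those values go to them, so strike 0, 6 from B, F, G.
B's domain is down to {4}, so B = 4. Eliminate 4 elsewhere: F.
No further eliminations apply; C can still be any of 0, 6.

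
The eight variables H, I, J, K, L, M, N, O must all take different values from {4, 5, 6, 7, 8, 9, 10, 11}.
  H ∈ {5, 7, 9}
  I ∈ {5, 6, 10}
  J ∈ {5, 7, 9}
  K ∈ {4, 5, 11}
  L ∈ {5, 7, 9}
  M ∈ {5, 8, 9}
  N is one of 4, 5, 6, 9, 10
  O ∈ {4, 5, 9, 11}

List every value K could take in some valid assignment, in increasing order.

4, 11

Among the 8 variables, 8 fits only M (and all 8 values in {4, 5, 6, 7, 8, 9, 10, 11} must be used), so M = 8.
The 3 variables H, J, L are confined to {5, 7, 9}, which locks those values in; drop them from I, K, N, O.
K and O share exactly the 2 values {4, 11}; by pigeonhole those values go to them, so strike 4, 11 from N.
No further eliminations apply; K can still be any of 4, 11.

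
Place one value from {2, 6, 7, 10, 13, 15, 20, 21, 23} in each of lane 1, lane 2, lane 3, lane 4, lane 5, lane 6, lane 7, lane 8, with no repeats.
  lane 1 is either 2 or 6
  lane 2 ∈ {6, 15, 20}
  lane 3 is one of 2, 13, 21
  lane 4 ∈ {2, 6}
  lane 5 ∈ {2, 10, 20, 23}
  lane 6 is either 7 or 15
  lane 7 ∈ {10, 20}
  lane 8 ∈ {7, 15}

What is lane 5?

23

The 2 variables lane 1 and lane 4 are confined to {2, 6}, which locks those values in; drop them from lane 2, lane 3, lane 5.
lane 6 and lane 8 share exactly the 2 values {7, 15}; by pigeonhole those values go to them, so strike 7, 15 from lane 2.
That leaves lane 2 = 20. Strike 20 from lane 5, lane 7.
lane 7 must be 10 (only option left). Strike 10 from lane 5.
So lane 5 = 23.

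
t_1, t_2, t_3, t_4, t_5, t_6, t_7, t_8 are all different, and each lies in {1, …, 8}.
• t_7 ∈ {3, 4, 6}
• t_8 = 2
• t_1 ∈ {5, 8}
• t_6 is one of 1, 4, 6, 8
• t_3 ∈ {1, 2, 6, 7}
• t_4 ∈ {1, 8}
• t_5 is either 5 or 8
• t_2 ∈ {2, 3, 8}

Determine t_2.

3

t_8 must be 2 (only option left). So t_2, t_3 can't be 2.
The 7 still-open variables draw from only 7 values {1, 3, 4, 5, 6, 7, 8}, so each is used; only t_3 can be 7, hence t_3 = 7.
t_1 and t_5 between them cover only {5, 8} — a naked pair. Remove those values from t_2, t_4, t_6.
So t_2 = 3.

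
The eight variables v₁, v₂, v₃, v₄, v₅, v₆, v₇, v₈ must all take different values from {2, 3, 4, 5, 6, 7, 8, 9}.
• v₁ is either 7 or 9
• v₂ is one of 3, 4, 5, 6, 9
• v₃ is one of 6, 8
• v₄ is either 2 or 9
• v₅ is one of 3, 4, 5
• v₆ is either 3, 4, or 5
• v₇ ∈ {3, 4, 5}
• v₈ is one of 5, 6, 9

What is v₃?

The 8 variables together cover exactly {2, 3, 4, 5, 6, 7, 8, 9} — 8 values for 8 variables — and 2 appears only in v₄'s list, so v₄ = 2.
Among the 7 still-open variables, 7 fits only v₁ (and all 7 values in {3, 4, 5, 6, 7, 8, 9} must be used), so v₁ = 7.
Among the 6 still-open variables, 8 fits only v₃ (and all 6 values in {3, 4, 5, 6, 8, 9} must be used), so v₃ = 8.

8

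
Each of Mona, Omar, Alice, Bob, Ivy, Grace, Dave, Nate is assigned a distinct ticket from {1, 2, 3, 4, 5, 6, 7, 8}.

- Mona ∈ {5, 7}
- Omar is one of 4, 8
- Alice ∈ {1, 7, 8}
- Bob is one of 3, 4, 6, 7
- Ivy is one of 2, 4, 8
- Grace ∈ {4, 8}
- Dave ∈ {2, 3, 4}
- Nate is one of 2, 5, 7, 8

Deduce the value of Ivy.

2

The 8 variables draw from only 8 values {1, 2, 3, 4, 5, 6, 7, 8}, so each is used; only Alice can be 1, hence Alice = 1.
The 7 still-open variables together cover exactly {2, 3, 4, 5, 6, 7, 8} — 7 values for 7 variables — and 6 appears only in Bob's list, so Bob = 6.
Among the 6 still-open variables, 3 fits only Dave (and all 6 values in {2, 3, 4, 5, 7, 8} must be used), so Dave = 3.
Omar and Grace share exactly the 2 values {4, 8}; by pigeonhole those values go to them, so strike 4, 8 from Ivy, Nate.
So Ivy = 2.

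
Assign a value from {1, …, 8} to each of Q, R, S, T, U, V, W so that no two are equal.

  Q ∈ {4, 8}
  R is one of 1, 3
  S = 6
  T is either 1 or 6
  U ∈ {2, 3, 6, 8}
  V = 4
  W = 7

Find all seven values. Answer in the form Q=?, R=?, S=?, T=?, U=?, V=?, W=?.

Q=8, R=3, S=6, T=1, U=2, V=4, W=7

S has just one choice, so S = 6. Eliminate 6 elsewhere: T, U.
T's domain is down to {1}, so T = 1. Strike 1 from R.
V must be 4 (only option left). So Q can't be 4.
That leaves W = 7.
That leaves Q = 8. Strike 8 from U.
That leaves R = 3. So U can't be 3.
That leaves U = 2.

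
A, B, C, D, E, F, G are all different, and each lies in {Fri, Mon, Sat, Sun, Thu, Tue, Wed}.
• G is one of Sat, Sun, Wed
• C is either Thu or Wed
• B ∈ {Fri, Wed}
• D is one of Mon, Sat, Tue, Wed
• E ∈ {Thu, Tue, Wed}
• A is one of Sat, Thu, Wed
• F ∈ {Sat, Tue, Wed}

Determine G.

Among the 7 variables, Fri fits only B (and all 7 values in {Fri, Mon, Sat, Sun, Thu, Tue, Wed} must be used), so B = Fri.
Among the 6 still-open variables, Mon fits only D (and all 6 values in {Mon, Sat, Sun, Thu, Tue, Wed} must be used), so D = Mon.
The 5 still-open variables together cover exactly {Sat, Sun, Thu, Tue, Wed} — 5 values for 5 variables — and Sun appears only in G's list, so G = Sun.

Sun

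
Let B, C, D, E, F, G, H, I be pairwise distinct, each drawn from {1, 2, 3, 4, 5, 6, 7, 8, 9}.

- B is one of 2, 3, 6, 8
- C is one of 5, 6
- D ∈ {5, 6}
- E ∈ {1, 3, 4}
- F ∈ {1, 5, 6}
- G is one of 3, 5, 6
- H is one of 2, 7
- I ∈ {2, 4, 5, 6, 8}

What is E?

The 8 variables draw from only 8 values {1, 2, 3, 4, 5, 6, 7, 8}, so each is used; only H can be 7, hence H = 7.
C and D between them cover only {5, 6} — a naked pair. Remove those values from B, F, G, I.
F must be 1 (only option left). Remove 1 from E.
G has just one choice, so G = 3. Strike 3 from B, E.
So E = 4.

4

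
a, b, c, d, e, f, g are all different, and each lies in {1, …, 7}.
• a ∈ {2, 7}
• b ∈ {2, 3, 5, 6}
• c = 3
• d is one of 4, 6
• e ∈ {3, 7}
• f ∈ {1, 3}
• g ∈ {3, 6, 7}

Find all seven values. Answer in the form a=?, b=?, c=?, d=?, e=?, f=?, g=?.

c's domain is down to {3}, so c = 3. Strike 3 from b, e, f, g.
e has just one choice, so e = 7. Strike 7 from a, g.
That leaves f = 1.
g has just one choice, so g = 6. Remove 6 from b, d.
a's domain is down to {2}, so a = 2. Eliminate 2 elsewhere: b.
b's domain is down to {5}, so b = 5.
d has just one choice, so d = 4.

a=2, b=5, c=3, d=4, e=7, f=1, g=6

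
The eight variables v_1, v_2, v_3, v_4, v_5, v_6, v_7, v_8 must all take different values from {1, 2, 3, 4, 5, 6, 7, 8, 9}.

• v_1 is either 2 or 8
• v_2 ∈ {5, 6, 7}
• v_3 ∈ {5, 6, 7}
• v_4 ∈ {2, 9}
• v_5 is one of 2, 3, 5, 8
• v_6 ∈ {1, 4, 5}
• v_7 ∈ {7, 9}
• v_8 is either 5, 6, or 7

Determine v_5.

v_2, v_3, v_8 between them cover only {5, 6, 7} — a naked triple. Remove those values from v_5, v_6, v_7.
v_7's domain is down to {9}, so v_7 = 9. So v_4 can't be 9.
v_4 must be 2 (only option left). So v_1, v_5 can't be 2.
v_1 must be 8 (only option left). Strike 8 from v_5.
So v_5 = 3.

3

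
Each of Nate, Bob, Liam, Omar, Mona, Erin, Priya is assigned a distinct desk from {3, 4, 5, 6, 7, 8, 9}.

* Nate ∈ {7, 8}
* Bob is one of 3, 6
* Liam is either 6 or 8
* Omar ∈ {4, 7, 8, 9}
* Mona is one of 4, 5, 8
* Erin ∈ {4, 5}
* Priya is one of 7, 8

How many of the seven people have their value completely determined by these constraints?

The 7 variables draw from only 7 values {3, 4, 5, 6, 7, 8, 9}, so each is used; only Bob can be 3, hence Bob = 3.
Among the 6 still-open variables, 6 fits only Liam (and all 6 values in {4, 5, 6, 7, 8, 9} must be used), so Liam = 6.
The 5 still-open variables draw from only 5 values {4, 5, 7, 8, 9}, so each is used; only Omar can be 9, hence Omar = 9.
Nate and Priya between them cover only {7, 8} — a naked pair. Remove those values from Mona.
Determined: Bob=3, Liam=6, Omar=9. The other people each still have more than one consistent value. That makes 3.

3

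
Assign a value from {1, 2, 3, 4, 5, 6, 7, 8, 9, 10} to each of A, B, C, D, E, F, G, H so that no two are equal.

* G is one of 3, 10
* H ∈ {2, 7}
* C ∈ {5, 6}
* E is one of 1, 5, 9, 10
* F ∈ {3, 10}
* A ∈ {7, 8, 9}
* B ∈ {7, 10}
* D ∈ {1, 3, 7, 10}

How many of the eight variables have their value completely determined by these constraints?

The 2 variables F and G are confined to {3, 10}, which locks those values in; drop them from B, D, E.
B must be 7 (only option left). Eliminate 7 elsewhere: A, D, H.
D must be 1 (only option left). Strike 1 from E.
H's domain is down to {2}, so H = 2.
Determined: B=7, D=1, H=2. The other variables each still have more than one consistent value. That makes 3.

3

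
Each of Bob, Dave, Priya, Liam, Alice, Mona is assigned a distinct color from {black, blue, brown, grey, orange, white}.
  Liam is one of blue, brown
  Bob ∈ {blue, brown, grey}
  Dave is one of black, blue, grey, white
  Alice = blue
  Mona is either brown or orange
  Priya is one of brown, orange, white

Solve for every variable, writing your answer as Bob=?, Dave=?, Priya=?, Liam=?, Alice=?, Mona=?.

Bob=grey, Dave=black, Priya=white, Liam=brown, Alice=blue, Mona=orange

Alice must be blue (only option left). Strike blue from Bob, Dave, Liam.
That leaves Liam = brown. Strike brown from Bob, Priya, Mona.
Mona's domain is down to {orange}, so Mona = orange. Eliminate orange elsewhere: Priya.
Bob has just one choice, so Bob = grey. Remove grey from Dave.
Priya's domain is down to {white}, so Priya = white. Strike white from Dave.
Dave has just one choice, so Dave = black.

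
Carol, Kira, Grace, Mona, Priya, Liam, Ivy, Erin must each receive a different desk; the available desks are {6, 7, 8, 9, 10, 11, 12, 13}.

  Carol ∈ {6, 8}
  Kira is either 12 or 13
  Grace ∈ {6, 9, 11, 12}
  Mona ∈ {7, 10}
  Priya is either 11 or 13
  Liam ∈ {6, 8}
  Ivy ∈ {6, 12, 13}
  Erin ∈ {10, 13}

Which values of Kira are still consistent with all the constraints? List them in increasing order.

Among the 8 variables, 7 fits only Mona (and all 8 values in {6, 7, 8, 9, 10, 11, 12, 13} must be used), so Mona = 7.
The 7 still-open variables draw from only 7 values {6, 8, 9, 10, 11, 12, 13}, so each is used; only Grace can be 9, hence Grace = 9.
Among the 6 still-open variables, 10 fits only Erin (and all 6 values in {6, 8, 10, 11, 12, 13} must be used), so Erin = 10.
The 5 still-open variables draw from only 5 values {6, 8, 11, 12, 13}, so each is used; only Priya can be 11, hence Priya = 11.
Carol and Liam share exactly the 2 values {6, 8}; by pigeonhole those values go to them, so strike 6, 8 from Ivy.
No further eliminations apply; Kira can still be any of 12, 13.

12, 13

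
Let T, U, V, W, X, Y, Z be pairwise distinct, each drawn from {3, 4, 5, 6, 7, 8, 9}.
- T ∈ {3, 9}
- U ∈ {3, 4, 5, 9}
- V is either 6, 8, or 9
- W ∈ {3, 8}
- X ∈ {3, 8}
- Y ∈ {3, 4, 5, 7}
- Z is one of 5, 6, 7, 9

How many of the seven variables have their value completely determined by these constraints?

2

The 2 variables W and X are confined to {3, 8}, which locks those values in; drop them from T, U, V, Y.
T has just one choice, so T = 9. Strike 9 from U, V, Z.
V has just one choice, so V = 6. So Z can't be 6.
Determined: T=9, V=6. The other variables each still have more than one consistent value. That makes 2.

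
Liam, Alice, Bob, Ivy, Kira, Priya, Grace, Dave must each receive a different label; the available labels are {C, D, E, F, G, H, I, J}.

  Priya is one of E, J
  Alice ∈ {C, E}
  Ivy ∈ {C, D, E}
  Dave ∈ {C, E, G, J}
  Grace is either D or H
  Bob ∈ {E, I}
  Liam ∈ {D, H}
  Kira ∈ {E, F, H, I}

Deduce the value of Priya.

Among the 8 variables, F fits only Kira (and all 8 values in {C, D, E, F, G, H, I, J} must be used), so Kira = F.
Among the 7 still-open variables, G fits only Dave (and all 7 values in {C, D, E, G, H, I, J} must be used), so Dave = G.
The 6 still-open variables together cover exactly {C, D, E, H, I, J} — 6 values for 6 variables — and I appears only in Bob's list, so Bob = I.
The 5 still-open variables together cover exactly {C, D, E, H, J} — 5 values for 5 variables — and J appears only in Priya's list, so Priya = J.

J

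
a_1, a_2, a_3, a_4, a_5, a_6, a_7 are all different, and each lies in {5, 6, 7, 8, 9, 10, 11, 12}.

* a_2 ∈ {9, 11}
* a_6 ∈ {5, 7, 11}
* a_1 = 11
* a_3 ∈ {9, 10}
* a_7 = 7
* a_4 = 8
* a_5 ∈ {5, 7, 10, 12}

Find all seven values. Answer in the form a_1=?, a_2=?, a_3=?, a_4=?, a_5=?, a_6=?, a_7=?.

a_1 must be 11 (only option left). Eliminate 11 elsewhere: a_2, a_6.
a_2 must be 9 (only option left). Remove 9 from a_3.
That leaves a_3 = 10. Eliminate 10 elsewhere: a_5.
a_4 has just one choice, so a_4 = 8.
a_7 has just one choice, so a_7 = 7. Strike 7 from a_5, a_6.
That leaves a_6 = 5. Strike 5 from a_5.
a_5's domain is down to {12}, so a_5 = 12.

a_1=11, a_2=9, a_3=10, a_4=8, a_5=12, a_6=5, a_7=7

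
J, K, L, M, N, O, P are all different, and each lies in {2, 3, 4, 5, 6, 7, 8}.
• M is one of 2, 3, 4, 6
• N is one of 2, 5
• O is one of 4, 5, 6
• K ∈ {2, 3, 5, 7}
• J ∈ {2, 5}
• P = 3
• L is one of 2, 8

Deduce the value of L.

8

P has just one choice, so P = 3. So K, M can't be 3.
The 6 still-open variables together cover exactly {2, 4, 5, 6, 7, 8} — 6 values for 6 variables — and 7 appears only in K's list, so K = 7.
The 5 still-open variables draw from only 5 values {2, 4, 5, 6, 8}, so each is used; only L can be 8, hence L = 8.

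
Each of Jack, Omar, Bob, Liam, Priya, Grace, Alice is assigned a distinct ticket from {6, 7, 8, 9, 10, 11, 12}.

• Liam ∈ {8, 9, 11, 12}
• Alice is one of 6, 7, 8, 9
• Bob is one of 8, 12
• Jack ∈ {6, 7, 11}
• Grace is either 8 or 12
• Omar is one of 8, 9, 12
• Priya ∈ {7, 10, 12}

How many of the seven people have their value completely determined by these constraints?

Among the 7 variables, 10 fits only Priya (and all 7 values in {6, 7, 8, 9, 10, 11, 12} must be used), so Priya = 10.
Bob and Grace between them cover only {8, 12} — a naked pair. Remove those values from Omar, Liam, Alice.
Omar has just one choice, so Omar = 9. Eliminate 9 elsewhere: Liam, Alice.
Liam must be 11 (only option left). So Jack can't be 11.
Determined: Omar=9, Liam=11, Priya=10. The other people each still have more than one consistent value. That makes 3.

3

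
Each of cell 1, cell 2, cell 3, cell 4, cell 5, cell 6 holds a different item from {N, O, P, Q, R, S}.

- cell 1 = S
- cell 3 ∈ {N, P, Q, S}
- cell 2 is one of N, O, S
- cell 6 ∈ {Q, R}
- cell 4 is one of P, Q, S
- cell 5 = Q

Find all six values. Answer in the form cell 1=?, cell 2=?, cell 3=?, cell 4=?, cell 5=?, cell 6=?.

cell 1=S, cell 2=O, cell 3=N, cell 4=P, cell 5=Q, cell 6=R

cell 1's domain is down to {S}, so cell 1 = S. Eliminate S elsewhere: cell 2, cell 3, cell 4.
cell 5 must be Q (only option left). So cell 3, cell 4, cell 6 can't be Q.
cell 6's domain is down to {R}, so cell 6 = R.
cell 4's domain is down to {P}, so cell 4 = P. Remove P from cell 3.
cell 3 has just one choice, so cell 3 = N. Eliminate N elsewhere: cell 2.
That leaves cell 2 = O.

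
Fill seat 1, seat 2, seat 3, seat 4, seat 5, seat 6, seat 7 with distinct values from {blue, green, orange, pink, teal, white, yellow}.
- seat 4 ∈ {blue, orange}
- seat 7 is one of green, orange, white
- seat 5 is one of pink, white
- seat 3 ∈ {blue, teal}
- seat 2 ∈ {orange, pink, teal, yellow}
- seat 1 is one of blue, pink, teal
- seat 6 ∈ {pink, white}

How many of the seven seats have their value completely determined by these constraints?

3

Among the 7 variables, green fits only seat 7 (and all 7 values in {blue, green, orange, pink, teal, white, yellow} must be used), so seat 7 = green.
The 6 still-open variables together cover exactly {blue, orange, pink, teal, white, yellow} — 6 values for 6 variables — and yellow appears only in seat 2's list, so seat 2 = yellow.
Among the 5 still-open variables, orange fits only seat 4 (and all 5 values in {blue, orange, pink, teal, white} must be used), so seat 4 = orange.
seat 5 and seat 6 share exactly the 2 values {pink, white}; by pigeonhole those values go to them, so strike pink, white from seat 1.
Determined: seat 2=yellow, seat 4=orange, seat 7=green. The other seats each still have more than one consistent value. That makes 3.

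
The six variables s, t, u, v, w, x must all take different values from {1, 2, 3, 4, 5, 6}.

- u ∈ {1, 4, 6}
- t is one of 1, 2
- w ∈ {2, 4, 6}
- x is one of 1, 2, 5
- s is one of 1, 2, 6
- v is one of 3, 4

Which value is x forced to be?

5

The 6 variables together cover exactly {1, 2, 3, 4, 5, 6} — 6 values for 6 variables — and 3 appears only in v's list, so v = 3.
The 5 still-open variables together cover exactly {1, 2, 4, 5, 6} — 5 values for 5 variables — and 5 appears only in x's list, so x = 5.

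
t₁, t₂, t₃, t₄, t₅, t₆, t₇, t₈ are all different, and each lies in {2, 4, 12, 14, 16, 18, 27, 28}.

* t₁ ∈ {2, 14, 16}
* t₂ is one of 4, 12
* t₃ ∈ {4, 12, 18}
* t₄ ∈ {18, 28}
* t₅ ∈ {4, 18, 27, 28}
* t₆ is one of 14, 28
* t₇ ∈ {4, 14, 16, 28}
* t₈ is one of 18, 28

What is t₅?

The 8 variables draw from only 8 values {2, 4, 12, 14, 16, 18, 27, 28}, so each is used; only t₁ can be 2, hence t₁ = 2.
The 7 still-open variables together cover exactly {4, 12, 14, 16, 18, 27, 28} — 7 values for 7 variables — and 16 appears only in t₇'s list, so t₇ = 16.
Among the 6 still-open variables, 14 fits only t₆ (and all 6 values in {4, 12, 14, 18, 27, 28} must be used), so t₆ = 14.
The 5 still-open variables draw from only 5 values {4, 12, 18, 27, 28}, so each is used; only t₅ can be 27, hence t₅ = 27.

27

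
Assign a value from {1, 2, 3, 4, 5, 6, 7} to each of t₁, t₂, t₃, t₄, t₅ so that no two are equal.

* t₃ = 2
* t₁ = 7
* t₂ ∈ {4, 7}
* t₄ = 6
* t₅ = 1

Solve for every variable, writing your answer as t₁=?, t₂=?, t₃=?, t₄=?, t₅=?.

t₁ must be 7 (only option left). So t₂ can't be 7.
That leaves t₂ = 4.
t₃'s domain is down to {2}, so t₃ = 2.
t₄'s domain is down to {6}, so t₄ = 6.
That leaves t₅ = 1.

t₁=7, t₂=4, t₃=2, t₄=6, t₅=1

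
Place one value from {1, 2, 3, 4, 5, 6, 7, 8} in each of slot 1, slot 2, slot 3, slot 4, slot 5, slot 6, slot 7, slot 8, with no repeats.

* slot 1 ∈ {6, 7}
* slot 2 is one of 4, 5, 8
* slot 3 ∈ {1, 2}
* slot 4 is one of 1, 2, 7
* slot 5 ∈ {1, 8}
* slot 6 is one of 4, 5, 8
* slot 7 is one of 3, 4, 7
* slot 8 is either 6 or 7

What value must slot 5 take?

The 8 variables together cover exactly {1, 2, 3, 4, 5, 6, 7, 8} — 8 values for 8 variables — and 3 appears only in slot 7's list, so slot 7 = 3.
The 2 variables slot 1 and slot 8 are confined to {6, 7}, which locks those values in; drop them from slot 4.
slot 3 and slot 4 share exactly the 2 values {1, 2}; by pigeonhole those values go to them, so strike 1, 2 from slot 5.
So slot 5 = 8.

8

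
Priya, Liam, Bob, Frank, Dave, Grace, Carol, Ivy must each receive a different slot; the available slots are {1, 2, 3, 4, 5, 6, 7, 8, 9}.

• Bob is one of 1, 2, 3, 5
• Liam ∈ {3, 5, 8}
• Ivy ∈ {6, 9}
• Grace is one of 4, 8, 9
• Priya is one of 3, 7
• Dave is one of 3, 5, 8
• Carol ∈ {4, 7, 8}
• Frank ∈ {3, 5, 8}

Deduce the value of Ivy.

6

The 3 variables Liam, Frank, Dave are confined to {3, 5, 8}, which locks those values in; drop them from Priya, Bob, Grace, Carol.
Priya's domain is down to {7}, so Priya = 7. So Carol can't be 7.
Carol's domain is down to {4}, so Carol = 4. Remove 4 from Grace.
Grace's domain is down to {9}, so Grace = 9. Remove 9 from Ivy.
So Ivy = 6.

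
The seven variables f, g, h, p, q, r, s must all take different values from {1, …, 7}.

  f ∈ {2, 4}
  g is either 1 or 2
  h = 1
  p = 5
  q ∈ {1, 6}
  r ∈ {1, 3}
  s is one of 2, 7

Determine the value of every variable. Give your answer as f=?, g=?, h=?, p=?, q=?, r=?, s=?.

h's domain is down to {1}, so h = 1. Strike 1 from g, q, r.
p's domain is down to {5}, so p = 5.
q has just one choice, so q = 6.
r must be 3 (only option left).
g has just one choice, so g = 2. Remove 2 from f, s.
s's domain is down to {7}, so s = 7.
f must be 4 (only option left).

f=4, g=2, h=1, p=5, q=6, r=3, s=7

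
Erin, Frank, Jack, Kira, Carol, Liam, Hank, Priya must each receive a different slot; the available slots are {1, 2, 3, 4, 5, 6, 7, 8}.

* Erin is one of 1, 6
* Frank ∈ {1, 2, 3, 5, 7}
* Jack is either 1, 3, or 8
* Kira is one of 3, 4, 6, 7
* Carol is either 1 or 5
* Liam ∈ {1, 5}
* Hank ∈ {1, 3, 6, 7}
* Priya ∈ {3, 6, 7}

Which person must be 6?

Erin

Among the 8 variables, 2 fits only Frank (and all 8 values in {1, 2, 3, 4, 5, 6, 7, 8} must be used), so Frank = 2.
The 7 still-open variables together cover exactly {1, 3, 4, 5, 6, 7, 8} — 7 values for 7 variables — and 4 appears only in Kira's list, so Kira = 4.
Among the 6 still-open variables, 8 fits only Jack (and all 6 values in {1, 3, 5, 6, 7, 8} must be used), so Jack = 8.
Carol and Liam between them cover only {1, 5} — a naked pair. Remove those values from Erin, Hank.
So 6 goes to Erin.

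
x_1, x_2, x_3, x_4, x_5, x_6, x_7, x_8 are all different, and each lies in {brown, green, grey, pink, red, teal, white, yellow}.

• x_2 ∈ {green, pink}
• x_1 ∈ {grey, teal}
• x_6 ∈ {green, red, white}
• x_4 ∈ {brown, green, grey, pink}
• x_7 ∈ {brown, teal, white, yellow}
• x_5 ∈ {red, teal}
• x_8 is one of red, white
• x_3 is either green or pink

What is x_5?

The 8 variables together cover exactly {brown, green, grey, pink, red, teal, white, yellow} — 8 values for 8 variables — and yellow appears only in x_7's list, so x_7 = yellow.
The 7 still-open variables draw from only 7 values {brown, green, grey, pink, red, teal, white}, so each is used; only x_4 can be brown, hence x_4 = brown.
The 6 still-open variables draw from only 6 values {green, grey, pink, red, teal, white}, so each is used; only x_1 can be grey, hence x_1 = grey.
Among the 5 still-open variables, teal fits only x_5 (and all 5 values in {green, pink, red, teal, white} must be used), so x_5 = teal.

teal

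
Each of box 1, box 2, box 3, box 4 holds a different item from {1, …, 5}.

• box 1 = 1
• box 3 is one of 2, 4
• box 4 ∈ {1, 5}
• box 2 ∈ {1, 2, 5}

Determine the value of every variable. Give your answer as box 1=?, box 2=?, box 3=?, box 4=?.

box 1=1, box 2=2, box 3=4, box 4=5

box 1's domain is down to {1}, so box 1 = 1. Strike 1 from box 2, box 4.
box 4's domain is down to {5}, so box 4 = 5. Eliminate 5 elsewhere: box 2.
That leaves box 2 = 2. Strike 2 from box 3.
box 3 must be 4 (only option left).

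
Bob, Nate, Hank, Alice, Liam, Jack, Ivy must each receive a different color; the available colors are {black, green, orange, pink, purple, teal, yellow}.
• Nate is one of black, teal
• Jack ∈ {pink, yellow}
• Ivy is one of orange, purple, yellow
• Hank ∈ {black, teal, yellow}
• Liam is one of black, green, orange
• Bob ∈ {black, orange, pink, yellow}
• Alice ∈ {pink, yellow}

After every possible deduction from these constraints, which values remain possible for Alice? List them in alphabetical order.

pink, yellow

Among the 7 variables, green fits only Liam (and all 7 values in {black, green, orange, pink, purple, teal, yellow} must be used), so Liam = green.
The 6 still-open variables together cover exactly {black, orange, pink, purple, teal, yellow} — 6 values for 6 variables — and purple appears only in Ivy's list, so Ivy = purple.
The 5 still-open variables draw from only 5 values {black, orange, pink, teal, yellow}, so each is used; only Bob can be orange, hence Bob = orange.
The 2 variables Alice and Jack are confined to {pink, yellow}, which locks those values in; drop them from Hank.
No further eliminations apply; Alice can still be any of pink, yellow.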